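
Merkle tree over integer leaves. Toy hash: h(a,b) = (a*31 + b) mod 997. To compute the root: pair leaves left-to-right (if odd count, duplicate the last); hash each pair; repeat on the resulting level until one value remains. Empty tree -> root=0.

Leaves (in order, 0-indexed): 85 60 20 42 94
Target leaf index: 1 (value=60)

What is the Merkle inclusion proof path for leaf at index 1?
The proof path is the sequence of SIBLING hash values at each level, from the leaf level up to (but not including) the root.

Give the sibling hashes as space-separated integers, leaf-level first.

L0 (leaves): [85, 60, 20, 42, 94], target index=1
L1: h(85,60)=(85*31+60)%997=701 [pair 0] h(20,42)=(20*31+42)%997=662 [pair 1] h(94,94)=(94*31+94)%997=17 [pair 2] -> [701, 662, 17]
  Sibling for proof at L0: 85
L2: h(701,662)=(701*31+662)%997=459 [pair 0] h(17,17)=(17*31+17)%997=544 [pair 1] -> [459, 544]
  Sibling for proof at L1: 662
L3: h(459,544)=(459*31+544)%997=815 [pair 0] -> [815]
  Sibling for proof at L2: 544
Root: 815
Proof path (sibling hashes from leaf to root): [85, 662, 544]

Answer: 85 662 544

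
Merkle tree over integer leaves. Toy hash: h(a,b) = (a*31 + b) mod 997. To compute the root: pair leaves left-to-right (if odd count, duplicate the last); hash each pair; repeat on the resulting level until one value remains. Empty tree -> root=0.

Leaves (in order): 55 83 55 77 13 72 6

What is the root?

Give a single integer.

Answer: 806

Derivation:
L0: [55, 83, 55, 77, 13, 72, 6]
L1: h(55,83)=(55*31+83)%997=791 h(55,77)=(55*31+77)%997=785 h(13,72)=(13*31+72)%997=475 h(6,6)=(6*31+6)%997=192 -> [791, 785, 475, 192]
L2: h(791,785)=(791*31+785)%997=381 h(475,192)=(475*31+192)%997=959 -> [381, 959]
L3: h(381,959)=(381*31+959)%997=806 -> [806]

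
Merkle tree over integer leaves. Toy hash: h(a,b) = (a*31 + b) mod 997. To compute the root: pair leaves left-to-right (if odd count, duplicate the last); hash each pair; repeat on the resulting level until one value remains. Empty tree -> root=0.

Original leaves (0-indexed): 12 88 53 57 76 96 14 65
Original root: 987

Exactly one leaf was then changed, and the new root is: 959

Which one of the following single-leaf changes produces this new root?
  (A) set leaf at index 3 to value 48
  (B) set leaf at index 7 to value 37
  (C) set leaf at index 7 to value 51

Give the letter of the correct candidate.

Original leaves: [12, 88, 53, 57, 76, 96, 14, 65]
Target new root: 959
Try each candidate change and compute the resulting root:
Candidate A: set leaf[3] = 48 -> leaves = [12, 88, 53, 48, 76, 96, 14, 65]
  L0: [12, 88, 53, 48, 76, 96, 14, 65]
  L1: h(12,88)=(12*31+88)%997=460 h(53,48)=(53*31+48)%997=694 h(76,96)=(76*31+96)%997=458 h(14,65)=(14*31+65)%997=499 -> [460, 694, 458, 499]
  L2: h(460,694)=(460*31+694)%997=996 h(458,499)=(458*31+499)%997=739 -> [996, 739]
  L3: h(996,739)=(996*31+739)%997=708 -> [708]
  root = 708 != target 959
Candidate B: set leaf[7] = 37 -> leaves = [12, 88, 53, 57, 76, 96, 14, 37]
  L0: [12, 88, 53, 57, 76, 96, 14, 37]
  L1: h(12,88)=(12*31+88)%997=460 h(53,57)=(53*31+57)%997=703 h(76,96)=(76*31+96)%997=458 h(14,37)=(14*31+37)%997=471 -> [460, 703, 458, 471]
  L2: h(460,703)=(460*31+703)%997=8 h(458,471)=(458*31+471)%997=711 -> [8, 711]
  L3: h(8,711)=(8*31+711)%997=959 -> [959]
  root = 959 == target 959  ** MATCH **
Candidate C: set leaf[7] = 51 -> leaves = [12, 88, 53, 57, 76, 96, 14, 51]
  L0: [12, 88, 53, 57, 76, 96, 14, 51]
  L1: h(12,88)=(12*31+88)%997=460 h(53,57)=(53*31+57)%997=703 h(76,96)=(76*31+96)%997=458 h(14,51)=(14*31+51)%997=485 -> [460, 703, 458, 485]
  L2: h(460,703)=(460*31+703)%997=8 h(458,485)=(458*31+485)%997=725 -> [8, 725]
  L3: h(8,725)=(8*31+725)%997=973 -> [973]
  root = 973 != target 959
Candidate B produces the target root.

Answer: B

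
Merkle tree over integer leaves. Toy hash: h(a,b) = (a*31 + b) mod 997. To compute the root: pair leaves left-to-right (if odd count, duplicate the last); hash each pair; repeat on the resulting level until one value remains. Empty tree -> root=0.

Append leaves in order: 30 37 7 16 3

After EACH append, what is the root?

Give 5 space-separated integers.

After append 30 (leaves=[30]):
  L0: [30]
  root=30
After append 37 (leaves=[30, 37]):
  L0: [30, 37]
  L1: h(30,37)=(30*31+37)%997=967 -> [967]
  root=967
After append 7 (leaves=[30, 37, 7]):
  L0: [30, 37, 7]
  L1: h(30,37)=(30*31+37)%997=967 h(7,7)=(7*31+7)%997=224 -> [967, 224]
  L2: h(967,224)=(967*31+224)%997=291 -> [291]
  root=291
After append 16 (leaves=[30, 37, 7, 16]):
  L0: [30, 37, 7, 16]
  L1: h(30,37)=(30*31+37)%997=967 h(7,16)=(7*31+16)%997=233 -> [967, 233]
  L2: h(967,233)=(967*31+233)%997=300 -> [300]
  root=300
After append 3 (leaves=[30, 37, 7, 16, 3]):
  L0: [30, 37, 7, 16, 3]
  L1: h(30,37)=(30*31+37)%997=967 h(7,16)=(7*31+16)%997=233 h(3,3)=(3*31+3)%997=96 -> [967, 233, 96]
  L2: h(967,233)=(967*31+233)%997=300 h(96,96)=(96*31+96)%997=81 -> [300, 81]
  L3: h(300,81)=(300*31+81)%997=408 -> [408]
  root=408

Answer: 30 967 291 300 408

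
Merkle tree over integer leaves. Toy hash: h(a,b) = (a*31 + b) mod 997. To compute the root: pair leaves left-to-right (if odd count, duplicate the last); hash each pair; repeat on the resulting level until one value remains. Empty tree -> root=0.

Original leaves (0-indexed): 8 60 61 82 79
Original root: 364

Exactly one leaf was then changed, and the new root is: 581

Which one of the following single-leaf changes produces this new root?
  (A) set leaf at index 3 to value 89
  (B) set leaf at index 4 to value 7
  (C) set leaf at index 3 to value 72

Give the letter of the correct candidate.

Answer: A

Derivation:
Original leaves: [8, 60, 61, 82, 79]
Target new root: 581
Try each candidate change and compute the resulting root:
Candidate A: set leaf[3] = 89 -> leaves = [8, 60, 61, 89, 79]
  L0: [8, 60, 61, 89, 79]
  L1: h(8,60)=(8*31+60)%997=308 h(61,89)=(61*31+89)%997=983 h(79,79)=(79*31+79)%997=534 -> [308, 983, 534]
  L2: h(308,983)=(308*31+983)%997=561 h(534,534)=(534*31+534)%997=139 -> [561, 139]
  L3: h(561,139)=(561*31+139)%997=581 -> [581]
  root = 581 == target 581  ** MATCH **
Candidate B: set leaf[4] = 7 -> leaves = [8, 60, 61, 82, 7]
  L0: [8, 60, 61, 82, 7]
  L1: h(8,60)=(8*31+60)%997=308 h(61,82)=(61*31+82)%997=976 h(7,7)=(7*31+7)%997=224 -> [308, 976, 224]
  L2: h(308,976)=(308*31+976)%997=554 h(224,224)=(224*31+224)%997=189 -> [554, 189]
  L3: h(554,189)=(554*31+189)%997=414 -> [414]
  root = 414 != target 581
Candidate C: set leaf[3] = 72 -> leaves = [8, 60, 61, 72, 79]
  L0: [8, 60, 61, 72, 79]
  L1: h(8,60)=(8*31+60)%997=308 h(61,72)=(61*31+72)%997=966 h(79,79)=(79*31+79)%997=534 -> [308, 966, 534]
  L2: h(308,966)=(308*31+966)%997=544 h(534,534)=(534*31+534)%997=139 -> [544, 139]
  L3: h(544,139)=(544*31+139)%997=54 -> [54]
  root = 54 != target 581
Candidate A produces the target root.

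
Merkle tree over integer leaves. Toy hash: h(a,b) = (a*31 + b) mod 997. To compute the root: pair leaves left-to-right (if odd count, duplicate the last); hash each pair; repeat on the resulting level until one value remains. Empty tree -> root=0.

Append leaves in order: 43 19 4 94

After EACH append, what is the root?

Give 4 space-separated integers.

Answer: 43 355 166 256

Derivation:
After append 43 (leaves=[43]):
  L0: [43]
  root=43
After append 19 (leaves=[43, 19]):
  L0: [43, 19]
  L1: h(43,19)=(43*31+19)%997=355 -> [355]
  root=355
After append 4 (leaves=[43, 19, 4]):
  L0: [43, 19, 4]
  L1: h(43,19)=(43*31+19)%997=355 h(4,4)=(4*31+4)%997=128 -> [355, 128]
  L2: h(355,128)=(355*31+128)%997=166 -> [166]
  root=166
After append 94 (leaves=[43, 19, 4, 94]):
  L0: [43, 19, 4, 94]
  L1: h(43,19)=(43*31+19)%997=355 h(4,94)=(4*31+94)%997=218 -> [355, 218]
  L2: h(355,218)=(355*31+218)%997=256 -> [256]
  root=256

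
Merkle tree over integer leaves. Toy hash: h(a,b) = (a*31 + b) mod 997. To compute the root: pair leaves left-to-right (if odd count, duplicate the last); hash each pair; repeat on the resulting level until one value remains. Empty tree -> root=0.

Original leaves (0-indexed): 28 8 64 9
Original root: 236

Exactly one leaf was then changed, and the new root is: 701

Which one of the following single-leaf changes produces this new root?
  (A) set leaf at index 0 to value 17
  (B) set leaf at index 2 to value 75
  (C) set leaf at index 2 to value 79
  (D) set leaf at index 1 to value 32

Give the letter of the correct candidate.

Original leaves: [28, 8, 64, 9]
Target new root: 701
Try each candidate change and compute the resulting root:
Candidate A: set leaf[0] = 17 -> leaves = [17, 8, 64, 9]
  L0: [17, 8, 64, 9]
  L1: h(17,8)=(17*31+8)%997=535 h(64,9)=(64*31+9)%997=996 -> [535, 996]
  L2: h(535,996)=(535*31+996)%997=632 -> [632]
  root = 632 != target 701
Candidate B: set leaf[2] = 75 -> leaves = [28, 8, 75, 9]
  L0: [28, 8, 75, 9]
  L1: h(28,8)=(28*31+8)%997=876 h(75,9)=(75*31+9)%997=340 -> [876, 340]
  L2: h(876,340)=(876*31+340)%997=577 -> [577]
  root = 577 != target 701
Candidate C: set leaf[2] = 79 -> leaves = [28, 8, 79, 9]
  L0: [28, 8, 79, 9]
  L1: h(28,8)=(28*31+8)%997=876 h(79,9)=(79*31+9)%997=464 -> [876, 464]
  L2: h(876,464)=(876*31+464)%997=701 -> [701]
  root = 701 == target 701  ** MATCH **
Candidate D: set leaf[1] = 32 -> leaves = [28, 32, 64, 9]
  L0: [28, 32, 64, 9]
  L1: h(28,32)=(28*31+32)%997=900 h(64,9)=(64*31+9)%997=996 -> [900, 996]
  L2: h(900,996)=(900*31+996)%997=980 -> [980]
  root = 980 != target 701
Candidate C produces the target root.

Answer: C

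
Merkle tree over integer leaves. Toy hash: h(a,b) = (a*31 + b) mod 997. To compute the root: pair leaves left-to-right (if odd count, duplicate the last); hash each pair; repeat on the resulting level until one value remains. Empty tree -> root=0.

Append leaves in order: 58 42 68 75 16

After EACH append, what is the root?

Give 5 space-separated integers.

After append 58 (leaves=[58]):
  L0: [58]
  root=58
After append 42 (leaves=[58, 42]):
  L0: [58, 42]
  L1: h(58,42)=(58*31+42)%997=843 -> [843]
  root=843
After append 68 (leaves=[58, 42, 68]):
  L0: [58, 42, 68]
  L1: h(58,42)=(58*31+42)%997=843 h(68,68)=(68*31+68)%997=182 -> [843, 182]
  L2: h(843,182)=(843*31+182)%997=393 -> [393]
  root=393
After append 75 (leaves=[58, 42, 68, 75]):
  L0: [58, 42, 68, 75]
  L1: h(58,42)=(58*31+42)%997=843 h(68,75)=(68*31+75)%997=189 -> [843, 189]
  L2: h(843,189)=(843*31+189)%997=400 -> [400]
  root=400
After append 16 (leaves=[58, 42, 68, 75, 16]):
  L0: [58, 42, 68, 75, 16]
  L1: h(58,42)=(58*31+42)%997=843 h(68,75)=(68*31+75)%997=189 h(16,16)=(16*31+16)%997=512 -> [843, 189, 512]
  L2: h(843,189)=(843*31+189)%997=400 h(512,512)=(512*31+512)%997=432 -> [400, 432]
  L3: h(400,432)=(400*31+432)%997=868 -> [868]
  root=868

Answer: 58 843 393 400 868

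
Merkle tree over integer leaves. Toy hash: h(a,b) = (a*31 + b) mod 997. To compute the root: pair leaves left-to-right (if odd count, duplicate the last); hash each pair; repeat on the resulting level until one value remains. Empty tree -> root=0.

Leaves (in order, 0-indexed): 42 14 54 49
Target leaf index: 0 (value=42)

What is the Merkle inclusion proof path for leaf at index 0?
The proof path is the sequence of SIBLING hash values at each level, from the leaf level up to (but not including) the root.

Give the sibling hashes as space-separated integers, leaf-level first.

Answer: 14 726

Derivation:
L0 (leaves): [42, 14, 54, 49], target index=0
L1: h(42,14)=(42*31+14)%997=319 [pair 0] h(54,49)=(54*31+49)%997=726 [pair 1] -> [319, 726]
  Sibling for proof at L0: 14
L2: h(319,726)=(319*31+726)%997=645 [pair 0] -> [645]
  Sibling for proof at L1: 726
Root: 645
Proof path (sibling hashes from leaf to root): [14, 726]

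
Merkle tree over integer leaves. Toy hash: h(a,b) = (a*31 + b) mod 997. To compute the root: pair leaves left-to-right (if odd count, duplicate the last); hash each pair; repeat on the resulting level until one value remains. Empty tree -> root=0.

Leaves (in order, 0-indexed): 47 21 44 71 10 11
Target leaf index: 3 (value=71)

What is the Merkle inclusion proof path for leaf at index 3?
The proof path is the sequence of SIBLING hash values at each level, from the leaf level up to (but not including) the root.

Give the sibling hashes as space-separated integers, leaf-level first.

Answer: 44 481 302

Derivation:
L0 (leaves): [47, 21, 44, 71, 10, 11], target index=3
L1: h(47,21)=(47*31+21)%997=481 [pair 0] h(44,71)=(44*31+71)%997=438 [pair 1] h(10,11)=(10*31+11)%997=321 [pair 2] -> [481, 438, 321]
  Sibling for proof at L0: 44
L2: h(481,438)=(481*31+438)%997=394 [pair 0] h(321,321)=(321*31+321)%997=302 [pair 1] -> [394, 302]
  Sibling for proof at L1: 481
L3: h(394,302)=(394*31+302)%997=552 [pair 0] -> [552]
  Sibling for proof at L2: 302
Root: 552
Proof path (sibling hashes from leaf to root): [44, 481, 302]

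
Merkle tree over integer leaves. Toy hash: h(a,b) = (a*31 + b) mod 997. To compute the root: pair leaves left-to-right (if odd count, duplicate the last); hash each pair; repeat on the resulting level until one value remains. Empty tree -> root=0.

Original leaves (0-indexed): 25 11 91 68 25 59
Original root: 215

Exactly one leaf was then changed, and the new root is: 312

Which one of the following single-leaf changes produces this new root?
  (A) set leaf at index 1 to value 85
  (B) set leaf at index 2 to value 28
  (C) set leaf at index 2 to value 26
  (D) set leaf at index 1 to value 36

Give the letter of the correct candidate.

Original leaves: [25, 11, 91, 68, 25, 59]
Target new root: 312
Try each candidate change and compute the resulting root:
Candidate A: set leaf[1] = 85 -> leaves = [25, 85, 91, 68, 25, 59]
  L0: [25, 85, 91, 68, 25, 59]
  L1: h(25,85)=(25*31+85)%997=860 h(91,68)=(91*31+68)%997=895 h(25,59)=(25*31+59)%997=834 -> [860, 895, 834]
  L2: h(860,895)=(860*31+895)%997=636 h(834,834)=(834*31+834)%997=766 -> [636, 766]
  L3: h(636,766)=(636*31+766)%997=542 -> [542]
  root = 542 != target 312
Candidate B: set leaf[2] = 28 -> leaves = [25, 11, 28, 68, 25, 59]
  L0: [25, 11, 28, 68, 25, 59]
  L1: h(25,11)=(25*31+11)%997=786 h(28,68)=(28*31+68)%997=936 h(25,59)=(25*31+59)%997=834 -> [786, 936, 834]
  L2: h(786,936)=(786*31+936)%997=377 h(834,834)=(834*31+834)%997=766 -> [377, 766]
  L3: h(377,766)=(377*31+766)%997=489 -> [489]
  root = 489 != target 312
Candidate C: set leaf[2] = 26 -> leaves = [25, 11, 26, 68, 25, 59]
  L0: [25, 11, 26, 68, 25, 59]
  L1: h(25,11)=(25*31+11)%997=786 h(26,68)=(26*31+68)%997=874 h(25,59)=(25*31+59)%997=834 -> [786, 874, 834]
  L2: h(786,874)=(786*31+874)%997=315 h(834,834)=(834*31+834)%997=766 -> [315, 766]
  L3: h(315,766)=(315*31+766)%997=561 -> [561]
  root = 561 != target 312
Candidate D: set leaf[1] = 36 -> leaves = [25, 36, 91, 68, 25, 59]
  L0: [25, 36, 91, 68, 25, 59]
  L1: h(25,36)=(25*31+36)%997=811 h(91,68)=(91*31+68)%997=895 h(25,59)=(25*31+59)%997=834 -> [811, 895, 834]
  L2: h(811,895)=(811*31+895)%997=114 h(834,834)=(834*31+834)%997=766 -> [114, 766]
  L3: h(114,766)=(114*31+766)%997=312 -> [312]
  root = 312 == target 312  ** MATCH **
Candidate D produces the target root.

Answer: D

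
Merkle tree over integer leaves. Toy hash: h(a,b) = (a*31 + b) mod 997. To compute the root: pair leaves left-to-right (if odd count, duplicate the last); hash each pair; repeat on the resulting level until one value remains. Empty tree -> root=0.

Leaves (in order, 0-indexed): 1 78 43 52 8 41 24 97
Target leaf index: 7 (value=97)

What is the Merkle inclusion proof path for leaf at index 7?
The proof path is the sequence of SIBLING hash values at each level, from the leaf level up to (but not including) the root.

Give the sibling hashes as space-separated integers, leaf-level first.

Answer: 24 289 776

Derivation:
L0 (leaves): [1, 78, 43, 52, 8, 41, 24, 97], target index=7
L1: h(1,78)=(1*31+78)%997=109 [pair 0] h(43,52)=(43*31+52)%997=388 [pair 1] h(8,41)=(8*31+41)%997=289 [pair 2] h(24,97)=(24*31+97)%997=841 [pair 3] -> [109, 388, 289, 841]
  Sibling for proof at L0: 24
L2: h(109,388)=(109*31+388)%997=776 [pair 0] h(289,841)=(289*31+841)%997=827 [pair 1] -> [776, 827]
  Sibling for proof at L1: 289
L3: h(776,827)=(776*31+827)%997=955 [pair 0] -> [955]
  Sibling for proof at L2: 776
Root: 955
Proof path (sibling hashes from leaf to root): [24, 289, 776]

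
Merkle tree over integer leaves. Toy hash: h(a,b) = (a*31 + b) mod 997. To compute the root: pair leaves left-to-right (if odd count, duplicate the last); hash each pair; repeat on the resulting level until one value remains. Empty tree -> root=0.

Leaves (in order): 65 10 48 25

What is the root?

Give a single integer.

Answer: 480

Derivation:
L0: [65, 10, 48, 25]
L1: h(65,10)=(65*31+10)%997=31 h(48,25)=(48*31+25)%997=516 -> [31, 516]
L2: h(31,516)=(31*31+516)%997=480 -> [480]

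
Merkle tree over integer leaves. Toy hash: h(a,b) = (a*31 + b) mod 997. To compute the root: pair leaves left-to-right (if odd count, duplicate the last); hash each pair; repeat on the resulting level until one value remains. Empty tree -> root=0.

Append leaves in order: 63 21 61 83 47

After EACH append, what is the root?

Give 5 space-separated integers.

Answer: 63 977 335 357 372

Derivation:
After append 63 (leaves=[63]):
  L0: [63]
  root=63
After append 21 (leaves=[63, 21]):
  L0: [63, 21]
  L1: h(63,21)=(63*31+21)%997=977 -> [977]
  root=977
After append 61 (leaves=[63, 21, 61]):
  L0: [63, 21, 61]
  L1: h(63,21)=(63*31+21)%997=977 h(61,61)=(61*31+61)%997=955 -> [977, 955]
  L2: h(977,955)=(977*31+955)%997=335 -> [335]
  root=335
After append 83 (leaves=[63, 21, 61, 83]):
  L0: [63, 21, 61, 83]
  L1: h(63,21)=(63*31+21)%997=977 h(61,83)=(61*31+83)%997=977 -> [977, 977]
  L2: h(977,977)=(977*31+977)%997=357 -> [357]
  root=357
After append 47 (leaves=[63, 21, 61, 83, 47]):
  L0: [63, 21, 61, 83, 47]
  L1: h(63,21)=(63*31+21)%997=977 h(61,83)=(61*31+83)%997=977 h(47,47)=(47*31+47)%997=507 -> [977, 977, 507]
  L2: h(977,977)=(977*31+977)%997=357 h(507,507)=(507*31+507)%997=272 -> [357, 272]
  L3: h(357,272)=(357*31+272)%997=372 -> [372]
  root=372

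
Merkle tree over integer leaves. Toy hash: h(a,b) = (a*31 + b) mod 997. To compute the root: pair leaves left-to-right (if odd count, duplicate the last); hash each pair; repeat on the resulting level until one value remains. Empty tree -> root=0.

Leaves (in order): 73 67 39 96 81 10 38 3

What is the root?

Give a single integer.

L0: [73, 67, 39, 96, 81, 10, 38, 3]
L1: h(73,67)=(73*31+67)%997=336 h(39,96)=(39*31+96)%997=308 h(81,10)=(81*31+10)%997=527 h(38,3)=(38*31+3)%997=184 -> [336, 308, 527, 184]
L2: h(336,308)=(336*31+308)%997=754 h(527,184)=(527*31+184)%997=569 -> [754, 569]
L3: h(754,569)=(754*31+569)%997=15 -> [15]

Answer: 15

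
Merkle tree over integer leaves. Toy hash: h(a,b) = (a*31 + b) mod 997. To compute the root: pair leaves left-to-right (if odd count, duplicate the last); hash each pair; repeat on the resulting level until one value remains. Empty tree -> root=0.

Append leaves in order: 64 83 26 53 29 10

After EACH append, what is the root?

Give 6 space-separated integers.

After append 64 (leaves=[64]):
  L0: [64]
  root=64
After append 83 (leaves=[64, 83]):
  L0: [64, 83]
  L1: h(64,83)=(64*31+83)%997=73 -> [73]
  root=73
After append 26 (leaves=[64, 83, 26]):
  L0: [64, 83, 26]
  L1: h(64,83)=(64*31+83)%997=73 h(26,26)=(26*31+26)%997=832 -> [73, 832]
  L2: h(73,832)=(73*31+832)%997=104 -> [104]
  root=104
After append 53 (leaves=[64, 83, 26, 53]):
  L0: [64, 83, 26, 53]
  L1: h(64,83)=(64*31+83)%997=73 h(26,53)=(26*31+53)%997=859 -> [73, 859]
  L2: h(73,859)=(73*31+859)%997=131 -> [131]
  root=131
After append 29 (leaves=[64, 83, 26, 53, 29]):
  L0: [64, 83, 26, 53, 29]
  L1: h(64,83)=(64*31+83)%997=73 h(26,53)=(26*31+53)%997=859 h(29,29)=(29*31+29)%997=928 -> [73, 859, 928]
  L2: h(73,859)=(73*31+859)%997=131 h(928,928)=(928*31+928)%997=783 -> [131, 783]
  L3: h(131,783)=(131*31+783)%997=856 -> [856]
  root=856
After append 10 (leaves=[64, 83, 26, 53, 29, 10]):
  L0: [64, 83, 26, 53, 29, 10]
  L1: h(64,83)=(64*31+83)%997=73 h(26,53)=(26*31+53)%997=859 h(29,10)=(29*31+10)%997=909 -> [73, 859, 909]
  L2: h(73,859)=(73*31+859)%997=131 h(909,909)=(909*31+909)%997=175 -> [131, 175]
  L3: h(131,175)=(131*31+175)%997=248 -> [248]
  root=248

Answer: 64 73 104 131 856 248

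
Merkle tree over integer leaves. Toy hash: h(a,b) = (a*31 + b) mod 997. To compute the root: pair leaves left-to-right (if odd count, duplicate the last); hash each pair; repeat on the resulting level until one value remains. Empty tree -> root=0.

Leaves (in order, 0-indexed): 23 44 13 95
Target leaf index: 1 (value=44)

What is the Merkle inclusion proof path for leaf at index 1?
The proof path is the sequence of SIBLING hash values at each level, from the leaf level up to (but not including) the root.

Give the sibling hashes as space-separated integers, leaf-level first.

L0 (leaves): [23, 44, 13, 95], target index=1
L1: h(23,44)=(23*31+44)%997=757 [pair 0] h(13,95)=(13*31+95)%997=498 [pair 1] -> [757, 498]
  Sibling for proof at L0: 23
L2: h(757,498)=(757*31+498)%997=37 [pair 0] -> [37]
  Sibling for proof at L1: 498
Root: 37
Proof path (sibling hashes from leaf to root): [23, 498]

Answer: 23 498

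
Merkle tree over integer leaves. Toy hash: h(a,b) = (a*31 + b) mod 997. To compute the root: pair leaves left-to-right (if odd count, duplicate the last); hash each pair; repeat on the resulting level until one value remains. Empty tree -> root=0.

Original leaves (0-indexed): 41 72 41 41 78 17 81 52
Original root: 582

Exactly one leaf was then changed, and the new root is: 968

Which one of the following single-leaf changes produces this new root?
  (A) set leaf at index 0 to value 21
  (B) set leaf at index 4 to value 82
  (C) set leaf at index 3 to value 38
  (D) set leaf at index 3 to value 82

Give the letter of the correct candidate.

Original leaves: [41, 72, 41, 41, 78, 17, 81, 52]
Target new root: 968
Try each candidate change and compute the resulting root:
Candidate A: set leaf[0] = 21 -> leaves = [21, 72, 41, 41, 78, 17, 81, 52]
  L0: [21, 72, 41, 41, 78, 17, 81, 52]
  L1: h(21,72)=(21*31+72)%997=723 h(41,41)=(41*31+41)%997=315 h(78,17)=(78*31+17)%997=441 h(81,52)=(81*31+52)%997=569 -> [723, 315, 441, 569]
  L2: h(723,315)=(723*31+315)%997=794 h(441,569)=(441*31+569)%997=282 -> [794, 282]
  L3: h(794,282)=(794*31+282)%997=968 -> [968]
  root = 968 == target 968  ** MATCH **
Candidate B: set leaf[4] = 82 -> leaves = [41, 72, 41, 41, 82, 17, 81, 52]
  L0: [41, 72, 41, 41, 82, 17, 81, 52]
  L1: h(41,72)=(41*31+72)%997=346 h(41,41)=(41*31+41)%997=315 h(82,17)=(82*31+17)%997=565 h(81,52)=(81*31+52)%997=569 -> [346, 315, 565, 569]
  L2: h(346,315)=(346*31+315)%997=74 h(565,569)=(565*31+569)%997=138 -> [74, 138]
  L3: h(74,138)=(74*31+138)%997=438 -> [438]
  root = 438 != target 968
Candidate C: set leaf[3] = 38 -> leaves = [41, 72, 41, 38, 78, 17, 81, 52]
  L0: [41, 72, 41, 38, 78, 17, 81, 52]
  L1: h(41,72)=(41*31+72)%997=346 h(41,38)=(41*31+38)%997=312 h(78,17)=(78*31+17)%997=441 h(81,52)=(81*31+52)%997=569 -> [346, 312, 441, 569]
  L2: h(346,312)=(346*31+312)%997=71 h(441,569)=(441*31+569)%997=282 -> [71, 282]
  L3: h(71,282)=(71*31+282)%997=489 -> [489]
  root = 489 != target 968
Candidate D: set leaf[3] = 82 -> leaves = [41, 72, 41, 82, 78, 17, 81, 52]
  L0: [41, 72, 41, 82, 78, 17, 81, 52]
  L1: h(41,72)=(41*31+72)%997=346 h(41,82)=(41*31+82)%997=356 h(78,17)=(78*31+17)%997=441 h(81,52)=(81*31+52)%997=569 -> [346, 356, 441, 569]
  L2: h(346,356)=(346*31+356)%997=115 h(441,569)=(441*31+569)%997=282 -> [115, 282]
  L3: h(115,282)=(115*31+282)%997=856 -> [856]
  root = 856 != target 968
Candidate A produces the target root.

Answer: A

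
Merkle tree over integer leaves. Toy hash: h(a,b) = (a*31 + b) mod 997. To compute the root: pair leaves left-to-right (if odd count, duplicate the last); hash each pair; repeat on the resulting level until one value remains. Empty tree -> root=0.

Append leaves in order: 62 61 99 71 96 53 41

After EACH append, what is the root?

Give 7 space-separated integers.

After append 62 (leaves=[62]):
  L0: [62]
  root=62
After append 61 (leaves=[62, 61]):
  L0: [62, 61]
  L1: h(62,61)=(62*31+61)%997=986 -> [986]
  root=986
After append 99 (leaves=[62, 61, 99]):
  L0: [62, 61, 99]
  L1: h(62,61)=(62*31+61)%997=986 h(99,99)=(99*31+99)%997=177 -> [986, 177]
  L2: h(986,177)=(986*31+177)%997=833 -> [833]
  root=833
After append 71 (leaves=[62, 61, 99, 71]):
  L0: [62, 61, 99, 71]
  L1: h(62,61)=(62*31+61)%997=986 h(99,71)=(99*31+71)%997=149 -> [986, 149]
  L2: h(986,149)=(986*31+149)%997=805 -> [805]
  root=805
After append 96 (leaves=[62, 61, 99, 71, 96]):
  L0: [62, 61, 99, 71, 96]
  L1: h(62,61)=(62*31+61)%997=986 h(99,71)=(99*31+71)%997=149 h(96,96)=(96*31+96)%997=81 -> [986, 149, 81]
  L2: h(986,149)=(986*31+149)%997=805 h(81,81)=(81*31+81)%997=598 -> [805, 598]
  L3: h(805,598)=(805*31+598)%997=628 -> [628]
  root=628
After append 53 (leaves=[62, 61, 99, 71, 96, 53]):
  L0: [62, 61, 99, 71, 96, 53]
  L1: h(62,61)=(62*31+61)%997=986 h(99,71)=(99*31+71)%997=149 h(96,53)=(96*31+53)%997=38 -> [986, 149, 38]
  L2: h(986,149)=(986*31+149)%997=805 h(38,38)=(38*31+38)%997=219 -> [805, 219]
  L3: h(805,219)=(805*31+219)%997=249 -> [249]
  root=249
After append 41 (leaves=[62, 61, 99, 71, 96, 53, 41]):
  L0: [62, 61, 99, 71, 96, 53, 41]
  L1: h(62,61)=(62*31+61)%997=986 h(99,71)=(99*31+71)%997=149 h(96,53)=(96*31+53)%997=38 h(41,41)=(41*31+41)%997=315 -> [986, 149, 38, 315]
  L2: h(986,149)=(986*31+149)%997=805 h(38,315)=(38*31+315)%997=496 -> [805, 496]
  L3: h(805,496)=(805*31+496)%997=526 -> [526]
  root=526

Answer: 62 986 833 805 628 249 526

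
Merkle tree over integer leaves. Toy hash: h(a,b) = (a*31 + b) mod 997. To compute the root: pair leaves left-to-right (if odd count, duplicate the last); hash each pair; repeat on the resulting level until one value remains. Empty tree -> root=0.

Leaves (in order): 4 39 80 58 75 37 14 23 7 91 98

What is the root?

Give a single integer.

Answer: 930

Derivation:
L0: [4, 39, 80, 58, 75, 37, 14, 23, 7, 91, 98]
L1: h(4,39)=(4*31+39)%997=163 h(80,58)=(80*31+58)%997=544 h(75,37)=(75*31+37)%997=368 h(14,23)=(14*31+23)%997=457 h(7,91)=(7*31+91)%997=308 h(98,98)=(98*31+98)%997=145 -> [163, 544, 368, 457, 308, 145]
L2: h(163,544)=(163*31+544)%997=612 h(368,457)=(368*31+457)%997=898 h(308,145)=(308*31+145)%997=720 -> [612, 898, 720]
L3: h(612,898)=(612*31+898)%997=927 h(720,720)=(720*31+720)%997=109 -> [927, 109]
L4: h(927,109)=(927*31+109)%997=930 -> [930]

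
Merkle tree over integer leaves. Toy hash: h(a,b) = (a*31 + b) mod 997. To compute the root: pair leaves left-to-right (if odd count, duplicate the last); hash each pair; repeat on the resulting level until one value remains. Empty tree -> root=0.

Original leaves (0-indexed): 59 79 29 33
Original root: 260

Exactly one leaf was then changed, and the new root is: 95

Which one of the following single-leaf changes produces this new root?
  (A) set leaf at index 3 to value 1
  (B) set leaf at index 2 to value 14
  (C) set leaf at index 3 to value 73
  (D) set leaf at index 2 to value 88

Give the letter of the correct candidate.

Answer: D

Derivation:
Original leaves: [59, 79, 29, 33]
Target new root: 95
Try each candidate change and compute the resulting root:
Candidate A: set leaf[3] = 1 -> leaves = [59, 79, 29, 1]
  L0: [59, 79, 29, 1]
  L1: h(59,79)=(59*31+79)%997=911 h(29,1)=(29*31+1)%997=900 -> [911, 900]
  L2: h(911,900)=(911*31+900)%997=228 -> [228]
  root = 228 != target 95
Candidate B: set leaf[2] = 14 -> leaves = [59, 79, 14, 33]
  L0: [59, 79, 14, 33]
  L1: h(59,79)=(59*31+79)%997=911 h(14,33)=(14*31+33)%997=467 -> [911, 467]
  L2: h(911,467)=(911*31+467)%997=792 -> [792]
  root = 792 != target 95
Candidate C: set leaf[3] = 73 -> leaves = [59, 79, 29, 73]
  L0: [59, 79, 29, 73]
  L1: h(59,79)=(59*31+79)%997=911 h(29,73)=(29*31+73)%997=972 -> [911, 972]
  L2: h(911,972)=(911*31+972)%997=300 -> [300]
  root = 300 != target 95
Candidate D: set leaf[2] = 88 -> leaves = [59, 79, 88, 33]
  L0: [59, 79, 88, 33]
  L1: h(59,79)=(59*31+79)%997=911 h(88,33)=(88*31+33)%997=767 -> [911, 767]
  L2: h(911,767)=(911*31+767)%997=95 -> [95]
  root = 95 == target 95  ** MATCH **
Candidate D produces the target root.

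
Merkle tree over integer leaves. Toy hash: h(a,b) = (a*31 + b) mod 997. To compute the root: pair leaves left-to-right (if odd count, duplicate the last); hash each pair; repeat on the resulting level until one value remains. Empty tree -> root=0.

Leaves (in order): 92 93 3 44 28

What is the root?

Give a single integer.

L0: [92, 93, 3, 44, 28]
L1: h(92,93)=(92*31+93)%997=951 h(3,44)=(3*31+44)%997=137 h(28,28)=(28*31+28)%997=896 -> [951, 137, 896]
L2: h(951,137)=(951*31+137)%997=705 h(896,896)=(896*31+896)%997=756 -> [705, 756]
L3: h(705,756)=(705*31+756)%997=677 -> [677]

Answer: 677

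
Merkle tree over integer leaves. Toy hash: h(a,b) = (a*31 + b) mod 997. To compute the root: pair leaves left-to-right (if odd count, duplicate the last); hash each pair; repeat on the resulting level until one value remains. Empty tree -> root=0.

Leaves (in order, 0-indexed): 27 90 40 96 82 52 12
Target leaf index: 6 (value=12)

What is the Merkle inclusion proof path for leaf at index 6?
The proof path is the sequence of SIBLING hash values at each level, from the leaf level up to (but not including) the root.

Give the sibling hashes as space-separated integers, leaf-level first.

L0 (leaves): [27, 90, 40, 96, 82, 52, 12], target index=6
L1: h(27,90)=(27*31+90)%997=927 [pair 0] h(40,96)=(40*31+96)%997=339 [pair 1] h(82,52)=(82*31+52)%997=600 [pair 2] h(12,12)=(12*31+12)%997=384 [pair 3] -> [927, 339, 600, 384]
  Sibling for proof at L0: 12
L2: h(927,339)=(927*31+339)%997=163 [pair 0] h(600,384)=(600*31+384)%997=41 [pair 1] -> [163, 41]
  Sibling for proof at L1: 600
L3: h(163,41)=(163*31+41)%997=109 [pair 0] -> [109]
  Sibling for proof at L2: 163
Root: 109
Proof path (sibling hashes from leaf to root): [12, 600, 163]

Answer: 12 600 163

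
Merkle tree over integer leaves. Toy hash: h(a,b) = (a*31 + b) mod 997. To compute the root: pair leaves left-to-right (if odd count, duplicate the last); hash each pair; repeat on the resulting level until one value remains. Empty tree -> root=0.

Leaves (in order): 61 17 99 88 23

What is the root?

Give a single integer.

Answer: 887

Derivation:
L0: [61, 17, 99, 88, 23]
L1: h(61,17)=(61*31+17)%997=911 h(99,88)=(99*31+88)%997=166 h(23,23)=(23*31+23)%997=736 -> [911, 166, 736]
L2: h(911,166)=(911*31+166)%997=491 h(736,736)=(736*31+736)%997=621 -> [491, 621]
L3: h(491,621)=(491*31+621)%997=887 -> [887]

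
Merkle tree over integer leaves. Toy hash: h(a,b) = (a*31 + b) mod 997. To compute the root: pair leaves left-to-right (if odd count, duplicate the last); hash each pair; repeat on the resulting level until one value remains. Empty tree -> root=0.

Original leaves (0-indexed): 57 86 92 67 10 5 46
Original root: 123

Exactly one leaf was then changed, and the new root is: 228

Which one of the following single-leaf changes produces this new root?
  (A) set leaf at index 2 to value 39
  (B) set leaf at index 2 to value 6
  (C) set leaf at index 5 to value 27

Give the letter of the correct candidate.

Answer: B

Derivation:
Original leaves: [57, 86, 92, 67, 10, 5, 46]
Target new root: 228
Try each candidate change and compute the resulting root:
Candidate A: set leaf[2] = 39 -> leaves = [57, 86, 39, 67, 10, 5, 46]
  L0: [57, 86, 39, 67, 10, 5, 46]
  L1: h(57,86)=(57*31+86)%997=856 h(39,67)=(39*31+67)%997=279 h(10,5)=(10*31+5)%997=315 h(46,46)=(46*31+46)%997=475 -> [856, 279, 315, 475]
  L2: h(856,279)=(856*31+279)%997=893 h(315,475)=(315*31+475)%997=270 -> [893, 270]
  L3: h(893,270)=(893*31+270)%997=37 -> [37]
  root = 37 != target 228
Candidate B: set leaf[2] = 6 -> leaves = [57, 86, 6, 67, 10, 5, 46]
  L0: [57, 86, 6, 67, 10, 5, 46]
  L1: h(57,86)=(57*31+86)%997=856 h(6,67)=(6*31+67)%997=253 h(10,5)=(10*31+5)%997=315 h(46,46)=(46*31+46)%997=475 -> [856, 253, 315, 475]
  L2: h(856,253)=(856*31+253)%997=867 h(315,475)=(315*31+475)%997=270 -> [867, 270]
  L3: h(867,270)=(867*31+270)%997=228 -> [228]
  root = 228 == target 228  ** MATCH **
Candidate C: set leaf[5] = 27 -> leaves = [57, 86, 92, 67, 10, 27, 46]
  L0: [57, 86, 92, 67, 10, 27, 46]
  L1: h(57,86)=(57*31+86)%997=856 h(92,67)=(92*31+67)%997=925 h(10,27)=(10*31+27)%997=337 h(46,46)=(46*31+46)%997=475 -> [856, 925, 337, 475]
  L2: h(856,925)=(856*31+925)%997=542 h(337,475)=(337*31+475)%997=952 -> [542, 952]
  L3: h(542,952)=(542*31+952)%997=805 -> [805]
  root = 805 != target 228
Candidate B produces the target root.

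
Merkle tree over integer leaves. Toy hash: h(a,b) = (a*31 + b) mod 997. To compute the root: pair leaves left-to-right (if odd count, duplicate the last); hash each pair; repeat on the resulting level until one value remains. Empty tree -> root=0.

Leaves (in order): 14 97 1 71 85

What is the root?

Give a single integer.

L0: [14, 97, 1, 71, 85]
L1: h(14,97)=(14*31+97)%997=531 h(1,71)=(1*31+71)%997=102 h(85,85)=(85*31+85)%997=726 -> [531, 102, 726]
L2: h(531,102)=(531*31+102)%997=611 h(726,726)=(726*31+726)%997=301 -> [611, 301]
L3: h(611,301)=(611*31+301)%997=299 -> [299]

Answer: 299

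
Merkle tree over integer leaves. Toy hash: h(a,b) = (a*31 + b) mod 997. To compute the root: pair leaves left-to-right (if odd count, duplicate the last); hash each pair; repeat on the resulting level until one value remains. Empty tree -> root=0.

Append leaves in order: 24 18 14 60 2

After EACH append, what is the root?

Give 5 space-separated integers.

After append 24 (leaves=[24]):
  L0: [24]
  root=24
After append 18 (leaves=[24, 18]):
  L0: [24, 18]
  L1: h(24,18)=(24*31+18)%997=762 -> [762]
  root=762
After append 14 (leaves=[24, 18, 14]):
  L0: [24, 18, 14]
  L1: h(24,18)=(24*31+18)%997=762 h(14,14)=(14*31+14)%997=448 -> [762, 448]
  L2: h(762,448)=(762*31+448)%997=142 -> [142]
  root=142
After append 60 (leaves=[24, 18, 14, 60]):
  L0: [24, 18, 14, 60]
  L1: h(24,18)=(24*31+18)%997=762 h(14,60)=(14*31+60)%997=494 -> [762, 494]
  L2: h(762,494)=(762*31+494)%997=188 -> [188]
  root=188
After append 2 (leaves=[24, 18, 14, 60, 2]):
  L0: [24, 18, 14, 60, 2]
  L1: h(24,18)=(24*31+18)%997=762 h(14,60)=(14*31+60)%997=494 h(2,2)=(2*31+2)%997=64 -> [762, 494, 64]
  L2: h(762,494)=(762*31+494)%997=188 h(64,64)=(64*31+64)%997=54 -> [188, 54]
  L3: h(188,54)=(188*31+54)%997=897 -> [897]
  root=897

Answer: 24 762 142 188 897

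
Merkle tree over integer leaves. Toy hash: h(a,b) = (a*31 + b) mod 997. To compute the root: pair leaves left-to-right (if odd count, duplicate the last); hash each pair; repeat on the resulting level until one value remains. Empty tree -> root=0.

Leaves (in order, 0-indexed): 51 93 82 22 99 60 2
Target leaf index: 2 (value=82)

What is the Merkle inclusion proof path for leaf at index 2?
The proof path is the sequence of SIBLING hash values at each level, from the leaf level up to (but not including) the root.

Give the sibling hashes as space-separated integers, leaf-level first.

Answer: 22 677 354

Derivation:
L0 (leaves): [51, 93, 82, 22, 99, 60, 2], target index=2
L1: h(51,93)=(51*31+93)%997=677 [pair 0] h(82,22)=(82*31+22)%997=570 [pair 1] h(99,60)=(99*31+60)%997=138 [pair 2] h(2,2)=(2*31+2)%997=64 [pair 3] -> [677, 570, 138, 64]
  Sibling for proof at L0: 22
L2: h(677,570)=(677*31+570)%997=620 [pair 0] h(138,64)=(138*31+64)%997=354 [pair 1] -> [620, 354]
  Sibling for proof at L1: 677
L3: h(620,354)=(620*31+354)%997=631 [pair 0] -> [631]
  Sibling for proof at L2: 354
Root: 631
Proof path (sibling hashes from leaf to root): [22, 677, 354]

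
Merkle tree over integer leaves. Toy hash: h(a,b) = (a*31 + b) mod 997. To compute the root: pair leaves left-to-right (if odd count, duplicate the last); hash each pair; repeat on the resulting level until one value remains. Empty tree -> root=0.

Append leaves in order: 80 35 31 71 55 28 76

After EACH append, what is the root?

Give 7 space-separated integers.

Answer: 80 521 194 234 763 896 598

Derivation:
After append 80 (leaves=[80]):
  L0: [80]
  root=80
After append 35 (leaves=[80, 35]):
  L0: [80, 35]
  L1: h(80,35)=(80*31+35)%997=521 -> [521]
  root=521
After append 31 (leaves=[80, 35, 31]):
  L0: [80, 35, 31]
  L1: h(80,35)=(80*31+35)%997=521 h(31,31)=(31*31+31)%997=992 -> [521, 992]
  L2: h(521,992)=(521*31+992)%997=194 -> [194]
  root=194
After append 71 (leaves=[80, 35, 31, 71]):
  L0: [80, 35, 31, 71]
  L1: h(80,35)=(80*31+35)%997=521 h(31,71)=(31*31+71)%997=35 -> [521, 35]
  L2: h(521,35)=(521*31+35)%997=234 -> [234]
  root=234
After append 55 (leaves=[80, 35, 31, 71, 55]):
  L0: [80, 35, 31, 71, 55]
  L1: h(80,35)=(80*31+35)%997=521 h(31,71)=(31*31+71)%997=35 h(55,55)=(55*31+55)%997=763 -> [521, 35, 763]
  L2: h(521,35)=(521*31+35)%997=234 h(763,763)=(763*31+763)%997=488 -> [234, 488]
  L3: h(234,488)=(234*31+488)%997=763 -> [763]
  root=763
After append 28 (leaves=[80, 35, 31, 71, 55, 28]):
  L0: [80, 35, 31, 71, 55, 28]
  L1: h(80,35)=(80*31+35)%997=521 h(31,71)=(31*31+71)%997=35 h(55,28)=(55*31+28)%997=736 -> [521, 35, 736]
  L2: h(521,35)=(521*31+35)%997=234 h(736,736)=(736*31+736)%997=621 -> [234, 621]
  L3: h(234,621)=(234*31+621)%997=896 -> [896]
  root=896
After append 76 (leaves=[80, 35, 31, 71, 55, 28, 76]):
  L0: [80, 35, 31, 71, 55, 28, 76]
  L1: h(80,35)=(80*31+35)%997=521 h(31,71)=(31*31+71)%997=35 h(55,28)=(55*31+28)%997=736 h(76,76)=(76*31+76)%997=438 -> [521, 35, 736, 438]
  L2: h(521,35)=(521*31+35)%997=234 h(736,438)=(736*31+438)%997=323 -> [234, 323]
  L3: h(234,323)=(234*31+323)%997=598 -> [598]
  root=598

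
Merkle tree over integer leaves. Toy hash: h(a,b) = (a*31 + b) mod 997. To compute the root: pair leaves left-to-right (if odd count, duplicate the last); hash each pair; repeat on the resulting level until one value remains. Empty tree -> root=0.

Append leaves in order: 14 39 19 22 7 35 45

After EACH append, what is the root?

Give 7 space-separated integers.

After append 14 (leaves=[14]):
  L0: [14]
  root=14
After append 39 (leaves=[14, 39]):
  L0: [14, 39]
  L1: h(14,39)=(14*31+39)%997=473 -> [473]
  root=473
After append 19 (leaves=[14, 39, 19]):
  L0: [14, 39, 19]
  L1: h(14,39)=(14*31+39)%997=473 h(19,19)=(19*31+19)%997=608 -> [473, 608]
  L2: h(473,608)=(473*31+608)%997=316 -> [316]
  root=316
After append 22 (leaves=[14, 39, 19, 22]):
  L0: [14, 39, 19, 22]
  L1: h(14,39)=(14*31+39)%997=473 h(19,22)=(19*31+22)%997=611 -> [473, 611]
  L2: h(473,611)=(473*31+611)%997=319 -> [319]
  root=319
After append 7 (leaves=[14, 39, 19, 22, 7]):
  L0: [14, 39, 19, 22, 7]
  L1: h(14,39)=(14*31+39)%997=473 h(19,22)=(19*31+22)%997=611 h(7,7)=(7*31+7)%997=224 -> [473, 611, 224]
  L2: h(473,611)=(473*31+611)%997=319 h(224,224)=(224*31+224)%997=189 -> [319, 189]
  L3: h(319,189)=(319*31+189)%997=108 -> [108]
  root=108
After append 35 (leaves=[14, 39, 19, 22, 7, 35]):
  L0: [14, 39, 19, 22, 7, 35]
  L1: h(14,39)=(14*31+39)%997=473 h(19,22)=(19*31+22)%997=611 h(7,35)=(7*31+35)%997=252 -> [473, 611, 252]
  L2: h(473,611)=(473*31+611)%997=319 h(252,252)=(252*31+252)%997=88 -> [319, 88]
  L3: h(319,88)=(319*31+88)%997=7 -> [7]
  root=7
After append 45 (leaves=[14, 39, 19, 22, 7, 35, 45]):
  L0: [14, 39, 19, 22, 7, 35, 45]
  L1: h(14,39)=(14*31+39)%997=473 h(19,22)=(19*31+22)%997=611 h(7,35)=(7*31+35)%997=252 h(45,45)=(45*31+45)%997=443 -> [473, 611, 252, 443]
  L2: h(473,611)=(473*31+611)%997=319 h(252,443)=(252*31+443)%997=279 -> [319, 279]
  L3: h(319,279)=(319*31+279)%997=198 -> [198]
  root=198

Answer: 14 473 316 319 108 7 198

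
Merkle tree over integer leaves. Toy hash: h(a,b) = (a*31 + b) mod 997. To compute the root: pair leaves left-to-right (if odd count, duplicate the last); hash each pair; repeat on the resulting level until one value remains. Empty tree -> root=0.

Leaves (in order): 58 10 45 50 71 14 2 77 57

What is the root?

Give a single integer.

Answer: 760

Derivation:
L0: [58, 10, 45, 50, 71, 14, 2, 77, 57]
L1: h(58,10)=(58*31+10)%997=811 h(45,50)=(45*31+50)%997=448 h(71,14)=(71*31+14)%997=221 h(2,77)=(2*31+77)%997=139 h(57,57)=(57*31+57)%997=827 -> [811, 448, 221, 139, 827]
L2: h(811,448)=(811*31+448)%997=664 h(221,139)=(221*31+139)%997=11 h(827,827)=(827*31+827)%997=542 -> [664, 11, 542]
L3: h(664,11)=(664*31+11)%997=655 h(542,542)=(542*31+542)%997=395 -> [655, 395]
L4: h(655,395)=(655*31+395)%997=760 -> [760]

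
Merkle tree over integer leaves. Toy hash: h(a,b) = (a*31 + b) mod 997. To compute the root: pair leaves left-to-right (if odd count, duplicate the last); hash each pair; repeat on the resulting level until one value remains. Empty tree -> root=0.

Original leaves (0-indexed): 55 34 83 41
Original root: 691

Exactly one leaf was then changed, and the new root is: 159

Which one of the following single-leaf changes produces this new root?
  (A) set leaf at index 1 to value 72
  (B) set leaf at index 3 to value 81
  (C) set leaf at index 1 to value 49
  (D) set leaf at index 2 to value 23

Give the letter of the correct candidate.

Answer: C

Derivation:
Original leaves: [55, 34, 83, 41]
Target new root: 159
Try each candidate change and compute the resulting root:
Candidate A: set leaf[1] = 72 -> leaves = [55, 72, 83, 41]
  L0: [55, 72, 83, 41]
  L1: h(55,72)=(55*31+72)%997=780 h(83,41)=(83*31+41)%997=620 -> [780, 620]
  L2: h(780,620)=(780*31+620)%997=872 -> [872]
  root = 872 != target 159
Candidate B: set leaf[3] = 81 -> leaves = [55, 34, 83, 81]
  L0: [55, 34, 83, 81]
  L1: h(55,34)=(55*31+34)%997=742 h(83,81)=(83*31+81)%997=660 -> [742, 660]
  L2: h(742,660)=(742*31+660)%997=731 -> [731]
  root = 731 != target 159
Candidate C: set leaf[1] = 49 -> leaves = [55, 49, 83, 41]
  L0: [55, 49, 83, 41]
  L1: h(55,49)=(55*31+49)%997=757 h(83,41)=(83*31+41)%997=620 -> [757, 620]
  L2: h(757,620)=(757*31+620)%997=159 -> [159]
  root = 159 == target 159  ** MATCH **
Candidate D: set leaf[2] = 23 -> leaves = [55, 34, 23, 41]
  L0: [55, 34, 23, 41]
  L1: h(55,34)=(55*31+34)%997=742 h(23,41)=(23*31+41)%997=754 -> [742, 754]
  L2: h(742,754)=(742*31+754)%997=825 -> [825]
  root = 825 != target 159
Candidate C produces the target root.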